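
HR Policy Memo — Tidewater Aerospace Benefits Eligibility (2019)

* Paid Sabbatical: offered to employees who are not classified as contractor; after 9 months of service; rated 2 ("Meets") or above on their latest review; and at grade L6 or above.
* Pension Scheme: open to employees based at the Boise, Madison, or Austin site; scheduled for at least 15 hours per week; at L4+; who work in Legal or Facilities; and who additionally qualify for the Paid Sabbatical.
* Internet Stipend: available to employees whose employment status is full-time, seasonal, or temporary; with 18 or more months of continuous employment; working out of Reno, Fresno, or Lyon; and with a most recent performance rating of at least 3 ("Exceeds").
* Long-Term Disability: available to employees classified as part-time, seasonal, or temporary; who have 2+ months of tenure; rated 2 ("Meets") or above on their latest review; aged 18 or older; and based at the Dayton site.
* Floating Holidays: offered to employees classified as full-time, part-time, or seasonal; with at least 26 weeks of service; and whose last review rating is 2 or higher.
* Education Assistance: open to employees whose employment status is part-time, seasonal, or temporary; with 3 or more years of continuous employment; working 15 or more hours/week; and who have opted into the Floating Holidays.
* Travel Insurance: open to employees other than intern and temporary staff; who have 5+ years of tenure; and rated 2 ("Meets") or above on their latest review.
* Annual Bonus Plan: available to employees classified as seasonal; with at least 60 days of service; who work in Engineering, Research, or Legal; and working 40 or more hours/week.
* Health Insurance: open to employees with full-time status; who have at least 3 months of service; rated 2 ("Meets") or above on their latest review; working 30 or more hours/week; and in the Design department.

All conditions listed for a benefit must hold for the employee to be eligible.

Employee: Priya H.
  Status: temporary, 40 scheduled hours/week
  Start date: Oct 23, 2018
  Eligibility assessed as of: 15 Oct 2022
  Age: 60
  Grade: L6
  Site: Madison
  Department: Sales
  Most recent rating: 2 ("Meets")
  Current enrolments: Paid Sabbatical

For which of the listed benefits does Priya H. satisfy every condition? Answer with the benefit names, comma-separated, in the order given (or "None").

Service from Oct 23, 2018 to 15 Oct 2022: 1453 days.
Paid Sabbatical — status temporary ✓ (not excluded); service 1453 days ≥ 9 months (≈270 days) ✓; rating 2 ≥ 2 ✓; grade L6 ≥ L6 ✓ → eligible.
Pension Scheme — site Madison ✓; 40 hrs/wk ≥ 15 ✓; grade L6 ≥ L4 ✓; dept Sales ✗ → not eligible.
Internet Stipend — status temporary ✓; service 1453 days ≥ 18 months (≈540 days) ✓; site Madison ✗ (not Reno, Fresno, or Lyon) → not eligible.
Long-Term Disability — status temporary ✓; service 1453 days ≥ 2 months (≈60 days) ✓; rating 2 ≥ 2 ✓; age 60 ≥ 18 ✓; site Madison ✗ (not Dayton) → not eligible.
Floating Holidays — status temporary ✗ (requires full-time, part-time, or seasonal) → not eligible.
Education Assistance — status temporary ✓; service 1453 days ≥ 3 years (≈1095 days) ✓; 40 hrs/wk ≥ 15 ✓; not enrolled in Floating Holidays ✗ → not eligible.
Travel Insurance — status temporary ✗ (excluded) → not eligible.
Annual Bonus Plan — status temporary ✗ (requires seasonal) → not eligible.
Health Insurance — status temporary ✗ (requires full-time) → not eligible.

Paid Sabbatical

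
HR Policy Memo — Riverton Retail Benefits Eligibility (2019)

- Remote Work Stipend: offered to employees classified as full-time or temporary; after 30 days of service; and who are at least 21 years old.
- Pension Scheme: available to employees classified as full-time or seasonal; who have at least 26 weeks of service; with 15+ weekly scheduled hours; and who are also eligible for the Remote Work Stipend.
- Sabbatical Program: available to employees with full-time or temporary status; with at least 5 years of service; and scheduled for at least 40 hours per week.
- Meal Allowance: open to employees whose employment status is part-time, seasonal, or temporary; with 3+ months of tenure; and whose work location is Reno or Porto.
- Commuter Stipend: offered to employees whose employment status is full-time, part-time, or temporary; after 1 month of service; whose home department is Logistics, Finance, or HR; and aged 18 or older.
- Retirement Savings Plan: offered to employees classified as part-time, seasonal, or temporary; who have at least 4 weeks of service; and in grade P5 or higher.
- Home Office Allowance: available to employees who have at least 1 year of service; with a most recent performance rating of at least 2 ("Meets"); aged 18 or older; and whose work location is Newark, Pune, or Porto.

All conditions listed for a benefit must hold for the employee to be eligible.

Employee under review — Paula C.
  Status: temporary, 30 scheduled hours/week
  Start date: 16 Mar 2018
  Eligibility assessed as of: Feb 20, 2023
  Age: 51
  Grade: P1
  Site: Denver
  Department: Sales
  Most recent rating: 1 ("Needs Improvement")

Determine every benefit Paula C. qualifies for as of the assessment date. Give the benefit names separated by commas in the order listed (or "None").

Service from 16 Mar 2018 to Feb 20, 2023: 1802 days.
Remote Work Stipend — status temporary ✓; service 1802 days ≥ 30 days ✓; age 51 ≥ 21 ✓ → eligible.
Pension Scheme — status temporary ✗ (requires full-time or seasonal) → not eligible.
Sabbatical Program — status temporary ✓; service 1802 days < 5 years (≈1825 days) ✗ → not eligible.
Meal Allowance — status temporary ✓; service 1802 days ≥ 3 months (≈90 days) ✓; site Denver ✗ (not Reno or Porto) → not eligible.
Commuter Stipend — status temporary ✓; service 1802 days ≥ 1 month (≈30 days) ✓; dept Sales ✗ → not eligible.
Retirement Savings Plan — status temporary ✓; service 1802 days ≥ 4 weeks (≈28 days) ✓; grade P1 < P5 ✗ → not eligible.
Home Office Allowance — service 1802 days ≥ 1 year (≈365 days) ✓; rating 1 < 2 ✗ → not eligible.

Remote Work Stipend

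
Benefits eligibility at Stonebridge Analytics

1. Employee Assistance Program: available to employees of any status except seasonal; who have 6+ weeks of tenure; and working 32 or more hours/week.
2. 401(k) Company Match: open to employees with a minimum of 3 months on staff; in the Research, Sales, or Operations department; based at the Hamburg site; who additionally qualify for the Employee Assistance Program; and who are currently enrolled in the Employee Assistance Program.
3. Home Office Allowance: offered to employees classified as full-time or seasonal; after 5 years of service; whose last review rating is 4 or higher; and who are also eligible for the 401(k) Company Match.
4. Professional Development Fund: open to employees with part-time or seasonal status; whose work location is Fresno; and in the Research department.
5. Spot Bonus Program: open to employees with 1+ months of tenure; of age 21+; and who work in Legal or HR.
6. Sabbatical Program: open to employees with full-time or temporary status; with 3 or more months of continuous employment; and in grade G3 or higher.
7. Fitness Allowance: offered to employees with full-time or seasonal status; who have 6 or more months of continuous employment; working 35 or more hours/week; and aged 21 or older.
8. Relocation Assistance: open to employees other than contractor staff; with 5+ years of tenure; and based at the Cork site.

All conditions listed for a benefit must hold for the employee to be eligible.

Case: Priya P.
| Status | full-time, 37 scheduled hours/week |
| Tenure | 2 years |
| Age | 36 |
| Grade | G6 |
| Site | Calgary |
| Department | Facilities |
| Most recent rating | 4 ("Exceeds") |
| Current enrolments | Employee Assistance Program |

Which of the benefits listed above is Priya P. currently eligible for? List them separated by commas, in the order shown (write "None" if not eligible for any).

Employee Assistance Program — status full-time ✓ (not excluded); service 2 years ≥ 6 weeks (≈42 days) ✓; 37 hrs/wk ≥ 32 ✓ → eligible.
401(k) Company Match — service 2 years ≥ 3 months (≈90 days) ✓; dept Facilities ✗ → not eligible.
Home Office Allowance — status full-time ✓; service 2 years < 5 years ✗ → not eligible.
Professional Development Fund — status full-time ✗ (requires part-time or seasonal) → not eligible.
Spot Bonus Program — service 2 years ≥ 1 month (≈30 days) ✓; age 36 ≥ 21 ✓; dept Facilities ✗ → not eligible.
Sabbatical Program — status full-time ✓; service 2 years ≥ 3 months (≈90 days) ✓; grade G6 ≥ G3 ✓ → eligible.
Fitness Allowance — status full-time ✓; service 2 years ≥ 6 months (≈180 days) ✓; 37 hrs/wk ≥ 35 ✓; age 36 ≥ 21 ✓ → eligible.
Relocation Assistance — status full-time ✓ (not excluded); service 2 years < 5 years ✗ → not eligible.

Employee Assistance Program, Sabbatical Program, Fitness Allowance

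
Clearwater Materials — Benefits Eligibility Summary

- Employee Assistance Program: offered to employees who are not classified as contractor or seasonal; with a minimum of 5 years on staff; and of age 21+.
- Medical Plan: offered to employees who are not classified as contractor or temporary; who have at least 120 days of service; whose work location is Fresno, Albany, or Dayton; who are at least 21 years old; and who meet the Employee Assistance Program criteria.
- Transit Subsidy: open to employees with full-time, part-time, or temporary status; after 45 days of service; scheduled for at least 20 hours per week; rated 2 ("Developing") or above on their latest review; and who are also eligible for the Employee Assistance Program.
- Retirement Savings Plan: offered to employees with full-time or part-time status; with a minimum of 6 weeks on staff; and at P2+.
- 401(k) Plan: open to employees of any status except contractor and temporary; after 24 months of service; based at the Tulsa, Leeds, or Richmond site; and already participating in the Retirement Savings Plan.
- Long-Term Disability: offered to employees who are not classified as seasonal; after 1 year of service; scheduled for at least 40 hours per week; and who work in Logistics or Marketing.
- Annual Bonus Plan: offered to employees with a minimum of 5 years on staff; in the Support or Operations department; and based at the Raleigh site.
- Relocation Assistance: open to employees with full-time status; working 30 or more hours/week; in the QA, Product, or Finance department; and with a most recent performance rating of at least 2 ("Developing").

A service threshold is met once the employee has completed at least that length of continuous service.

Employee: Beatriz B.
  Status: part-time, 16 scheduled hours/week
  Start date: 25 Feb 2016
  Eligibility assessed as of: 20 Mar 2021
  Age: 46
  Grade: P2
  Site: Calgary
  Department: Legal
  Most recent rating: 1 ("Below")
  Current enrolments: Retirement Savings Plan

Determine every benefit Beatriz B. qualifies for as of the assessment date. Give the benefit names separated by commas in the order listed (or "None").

Employee Assistance Program, Retirement Savings Plan

Service from 25 Feb 2016 to 20 Mar 2021: 1850 days.
Employee Assistance Program — status part-time ✓ (not excluded); service 1850 days ≥ 5 years (≈1825 days) ✓; age 46 ≥ 21 ✓ → eligible.
Medical Plan — status part-time ✓ (not excluded); service 1850 days ≥ 120 days ✓; site Calgary ✗ (not Fresno, Albany, or Dayton) → not eligible.
Transit Subsidy — status part-time ✓; service 1850 days ≥ 45 days ✓; 16 hrs/wk < 20 ✗ → not eligible.
Retirement Savings Plan — status part-time ✓; service 1850 days ≥ 6 weeks (≈42 days) ✓; grade P2 ≥ P2 ✓ → eligible.
401(k) Plan — status part-time ✓ (not excluded); service 1850 days ≥ 24 months (≈720 days) ✓; site Calgary ✗ (not Tulsa, Leeds, or Richmond) → not eligible.
Long-Term Disability — status part-time ✓ (not excluded); service 1850 days ≥ 1 year (≈365 days) ✓; 16 hrs/wk < 40 ✗ → not eligible.
Annual Bonus Plan — service 1850 days ≥ 5 years (≈1825 days) ✓; dept Legal ✗ → not eligible.
Relocation Assistance — status part-time ✗ (requires full-time) → not eligible.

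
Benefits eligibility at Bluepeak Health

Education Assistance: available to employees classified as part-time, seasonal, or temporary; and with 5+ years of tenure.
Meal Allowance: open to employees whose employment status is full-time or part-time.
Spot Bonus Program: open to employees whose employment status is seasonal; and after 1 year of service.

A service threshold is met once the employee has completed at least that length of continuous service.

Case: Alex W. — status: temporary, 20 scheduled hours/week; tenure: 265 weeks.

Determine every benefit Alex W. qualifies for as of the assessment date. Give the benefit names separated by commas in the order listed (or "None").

Education Assistance

Education Assistance — status temporary ✓; service 265 weeks ≥ 5 years (≈1825 days) ✓ → eligible.
Meal Allowance — status temporary ✗ (requires full-time or part-time) → not eligible.
Spot Bonus Program — status temporary ✗ (requires seasonal) → not eligible.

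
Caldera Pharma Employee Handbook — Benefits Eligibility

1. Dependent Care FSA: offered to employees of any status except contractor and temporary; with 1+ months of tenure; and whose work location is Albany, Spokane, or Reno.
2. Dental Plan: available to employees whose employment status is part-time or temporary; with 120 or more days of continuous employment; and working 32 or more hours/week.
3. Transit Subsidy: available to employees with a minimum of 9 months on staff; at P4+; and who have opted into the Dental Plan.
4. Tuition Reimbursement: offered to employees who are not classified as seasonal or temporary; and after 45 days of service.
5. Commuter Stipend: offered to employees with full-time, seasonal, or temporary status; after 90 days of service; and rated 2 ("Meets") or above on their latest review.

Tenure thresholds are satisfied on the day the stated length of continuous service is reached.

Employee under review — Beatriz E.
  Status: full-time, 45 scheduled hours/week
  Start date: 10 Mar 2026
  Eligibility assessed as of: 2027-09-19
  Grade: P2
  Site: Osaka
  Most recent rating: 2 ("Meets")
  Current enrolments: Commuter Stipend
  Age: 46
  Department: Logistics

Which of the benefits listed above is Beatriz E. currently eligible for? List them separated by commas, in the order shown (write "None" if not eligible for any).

Service from 10 Mar 2026 to 2027-09-19: 558 days.
Dependent Care FSA — status full-time ✓ (not excluded); service 558 days ≥ 1 month (≈30 days) ✓; site Osaka ✗ (not Albany, Spokane, or Reno) → not eligible.
Dental Plan — status full-time ✗ (requires part-time or temporary) → not eligible.
Transit Subsidy — service 558 days ≥ 9 months (≈270 days) ✓; grade P2 < P4 ✗ → not eligible.
Tuition Reimbursement — status full-time ✓ (not excluded); service 558 days ≥ 45 days ✓ → eligible.
Commuter Stipend — status full-time ✓; service 558 days ≥ 90 days ✓; rating 2 ≥ 2 ✓ → eligible.

Tuition Reimbursement, Commuter Stipend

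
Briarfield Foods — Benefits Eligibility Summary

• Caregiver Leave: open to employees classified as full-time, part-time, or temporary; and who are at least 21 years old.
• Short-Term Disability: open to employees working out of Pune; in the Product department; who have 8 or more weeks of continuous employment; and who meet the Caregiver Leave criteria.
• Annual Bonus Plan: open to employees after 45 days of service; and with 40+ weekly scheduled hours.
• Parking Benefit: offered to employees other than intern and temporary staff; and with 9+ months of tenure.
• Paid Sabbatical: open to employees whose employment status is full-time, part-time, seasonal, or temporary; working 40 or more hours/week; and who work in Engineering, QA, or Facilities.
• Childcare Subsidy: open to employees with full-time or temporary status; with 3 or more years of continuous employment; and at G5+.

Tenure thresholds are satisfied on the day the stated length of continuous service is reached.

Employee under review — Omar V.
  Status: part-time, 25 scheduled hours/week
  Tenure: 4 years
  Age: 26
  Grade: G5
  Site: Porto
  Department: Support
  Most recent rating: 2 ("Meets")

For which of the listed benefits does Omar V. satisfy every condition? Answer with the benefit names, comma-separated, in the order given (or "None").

Caregiver Leave, Parking Benefit

Caregiver Leave — status part-time ✓; age 26 ≥ 21 ✓ → eligible.
Short-Term Disability — site Porto ✗ (not Pune) → not eligible.
Annual Bonus Plan — service 4 years ≥ 45 days ✓; 25 hrs/wk < 40 ✗ → not eligible.
Parking Benefit — status part-time ✓ (not excluded); service 4 years ≥ 9 months (≈270 days) ✓ → eligible.
Paid Sabbatical — status part-time ✓; 25 hrs/wk < 40 ✗ → not eligible.
Childcare Subsidy — status part-time ✗ (requires full-time or temporary) → not eligible.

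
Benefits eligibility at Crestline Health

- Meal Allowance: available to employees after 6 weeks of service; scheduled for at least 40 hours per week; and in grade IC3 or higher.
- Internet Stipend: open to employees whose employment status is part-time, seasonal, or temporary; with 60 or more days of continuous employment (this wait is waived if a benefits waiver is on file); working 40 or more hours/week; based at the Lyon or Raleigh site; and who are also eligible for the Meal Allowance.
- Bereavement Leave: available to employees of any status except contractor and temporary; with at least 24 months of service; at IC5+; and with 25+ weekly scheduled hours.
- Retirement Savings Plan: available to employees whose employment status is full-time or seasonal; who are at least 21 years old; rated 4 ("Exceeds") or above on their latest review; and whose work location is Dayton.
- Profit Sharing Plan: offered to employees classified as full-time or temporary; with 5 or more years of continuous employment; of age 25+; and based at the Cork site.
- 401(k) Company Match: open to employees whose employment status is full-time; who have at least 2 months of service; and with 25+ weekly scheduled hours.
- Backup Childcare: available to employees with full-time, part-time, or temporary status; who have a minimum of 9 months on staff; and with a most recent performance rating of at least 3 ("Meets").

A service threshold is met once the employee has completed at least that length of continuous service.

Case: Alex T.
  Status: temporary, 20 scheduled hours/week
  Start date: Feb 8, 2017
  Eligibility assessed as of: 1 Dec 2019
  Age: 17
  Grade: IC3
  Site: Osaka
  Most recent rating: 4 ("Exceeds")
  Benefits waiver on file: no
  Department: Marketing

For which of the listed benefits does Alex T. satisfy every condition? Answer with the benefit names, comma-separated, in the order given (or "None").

Backup Childcare

Service from Feb 8, 2017 to 1 Dec 2019: 1026 days.
Meal Allowance — service 1026 days ≥ 6 weeks (≈42 days) ✓; 20 hrs/wk < 40 ✗ → not eligible.
Internet Stipend — status temporary ✓; no waiver, service 1026 days ≥ 60 days ✓; 20 hrs/wk < 40 ✗ → not eligible.
Bereavement Leave — status temporary ✗ (excluded) → not eligible.
Retirement Savings Plan — status temporary ✗ (requires full-time or seasonal) → not eligible.
Profit Sharing Plan — status temporary ✓; service 1026 days < 5 years (≈1825 days) ✗ → not eligible.
401(k) Company Match — status temporary ✗ (requires full-time) → not eligible.
Backup Childcare — status temporary ✓; service 1026 days ≥ 9 months (≈270 days) ✓; rating 4 ≥ 3 ✓ → eligible.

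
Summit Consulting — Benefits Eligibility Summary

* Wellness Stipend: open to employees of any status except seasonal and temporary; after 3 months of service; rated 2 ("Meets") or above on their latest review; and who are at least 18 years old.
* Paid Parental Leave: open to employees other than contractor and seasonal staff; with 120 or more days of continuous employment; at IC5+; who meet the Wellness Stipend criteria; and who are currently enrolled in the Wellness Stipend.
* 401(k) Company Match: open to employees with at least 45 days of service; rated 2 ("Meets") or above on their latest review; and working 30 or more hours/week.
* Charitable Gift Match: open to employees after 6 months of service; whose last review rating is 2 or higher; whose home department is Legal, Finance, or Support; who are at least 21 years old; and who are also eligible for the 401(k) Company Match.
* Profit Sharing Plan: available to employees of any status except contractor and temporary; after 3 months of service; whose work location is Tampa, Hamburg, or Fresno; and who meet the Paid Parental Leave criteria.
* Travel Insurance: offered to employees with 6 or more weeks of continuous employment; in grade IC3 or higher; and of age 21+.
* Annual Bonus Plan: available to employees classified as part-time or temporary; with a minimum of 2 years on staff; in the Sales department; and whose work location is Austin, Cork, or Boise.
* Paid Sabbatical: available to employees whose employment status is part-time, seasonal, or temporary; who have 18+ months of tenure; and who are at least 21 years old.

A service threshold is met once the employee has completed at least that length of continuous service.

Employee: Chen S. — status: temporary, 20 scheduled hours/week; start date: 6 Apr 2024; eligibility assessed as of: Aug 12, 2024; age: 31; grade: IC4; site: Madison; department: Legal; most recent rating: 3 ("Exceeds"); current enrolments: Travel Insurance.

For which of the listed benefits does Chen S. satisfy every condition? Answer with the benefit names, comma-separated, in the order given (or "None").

Service from 6 Apr 2024 to Aug 12, 2024: 128 days.
Wellness Stipend — status temporary ✗ (excluded) → not eligible.
Paid Parental Leave — status temporary ✓ (not excluded); service 128 days ≥ 120 days ✓; grade IC4 < IC5 ✗ → not eligible.
401(k) Company Match — service 128 days ≥ 45 days ✓; rating 3 ≥ 2 ✓; 20 hrs/wk < 30 ✗ → not eligible.
Charitable Gift Match — service 128 days < 6 months (≈180 days) ✗ → not eligible.
Profit Sharing Plan — status temporary ✗ (excluded) → not eligible.
Travel Insurance — service 128 days ≥ 6 weeks (≈42 days) ✓; grade IC4 ≥ IC3 ✓; age 31 ≥ 21 ✓ → eligible.
Annual Bonus Plan — status temporary ✓; service 128 days < 2 years (≈730 days) ✗ → not eligible.
Paid Sabbatical — status temporary ✓; service 128 days < 18 months (≈540 days) ✗ → not eligible.

Travel Insurance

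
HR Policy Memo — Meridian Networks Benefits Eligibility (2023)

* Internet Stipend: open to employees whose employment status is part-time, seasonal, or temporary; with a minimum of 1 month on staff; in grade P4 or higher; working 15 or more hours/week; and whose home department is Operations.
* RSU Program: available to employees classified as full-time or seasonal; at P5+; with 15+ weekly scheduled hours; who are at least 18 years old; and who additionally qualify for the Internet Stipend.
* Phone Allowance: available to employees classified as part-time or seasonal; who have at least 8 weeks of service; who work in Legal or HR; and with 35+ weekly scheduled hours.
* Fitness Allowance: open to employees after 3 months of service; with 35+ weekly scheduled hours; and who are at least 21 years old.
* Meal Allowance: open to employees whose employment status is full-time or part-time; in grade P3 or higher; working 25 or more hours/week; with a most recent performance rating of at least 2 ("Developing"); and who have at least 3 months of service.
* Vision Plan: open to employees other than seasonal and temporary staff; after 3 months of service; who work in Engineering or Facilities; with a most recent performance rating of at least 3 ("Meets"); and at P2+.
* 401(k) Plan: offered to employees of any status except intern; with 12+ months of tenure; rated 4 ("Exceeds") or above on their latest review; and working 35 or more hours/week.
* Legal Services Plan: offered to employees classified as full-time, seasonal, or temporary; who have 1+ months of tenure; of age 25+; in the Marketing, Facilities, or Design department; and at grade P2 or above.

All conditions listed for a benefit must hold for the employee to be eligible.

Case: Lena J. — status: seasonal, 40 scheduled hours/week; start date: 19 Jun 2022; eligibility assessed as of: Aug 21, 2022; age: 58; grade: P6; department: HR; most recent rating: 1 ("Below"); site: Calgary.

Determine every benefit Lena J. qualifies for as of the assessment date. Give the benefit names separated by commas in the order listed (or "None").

Service from 19 Jun 2022 to Aug 21, 2022: 63 days.
Internet Stipend — status seasonal ✓; service 63 days ≥ 1 month (≈30 days) ✓; grade P6 ≥ P4 ✓; 40 hrs/wk ≥ 15 ✓; dept HR ✗ → not eligible.
RSU Program — status seasonal ✓; grade P6 ≥ P5 ✓; 40 hrs/wk ≥ 15 ✓; age 58 ≥ 18 ✓; not eligible for Internet Stipend ✗ → not eligible.
Phone Allowance — status seasonal ✓; service 63 days ≥ 8 weeks (≈56 days) ✓; dept HR ✓; 40 hrs/wk ≥ 35 ✓ → eligible.
Fitness Allowance — service 63 days < 3 months (≈90 days) ✗ → not eligible.
Meal Allowance — status seasonal ✗ (requires full-time or part-time) → not eligible.
Vision Plan — status seasonal ✗ (excluded) → not eligible.
401(k) Plan — status seasonal ✓ (not excluded); service 63 days < 12 months (≈360 days) ✗ → not eligible.
Legal Services Plan — status seasonal ✓; service 63 days ≥ 1 month (≈30 days) ✓; age 58 ≥ 25 ✓; dept HR ✗ → not eligible.

Phone Allowance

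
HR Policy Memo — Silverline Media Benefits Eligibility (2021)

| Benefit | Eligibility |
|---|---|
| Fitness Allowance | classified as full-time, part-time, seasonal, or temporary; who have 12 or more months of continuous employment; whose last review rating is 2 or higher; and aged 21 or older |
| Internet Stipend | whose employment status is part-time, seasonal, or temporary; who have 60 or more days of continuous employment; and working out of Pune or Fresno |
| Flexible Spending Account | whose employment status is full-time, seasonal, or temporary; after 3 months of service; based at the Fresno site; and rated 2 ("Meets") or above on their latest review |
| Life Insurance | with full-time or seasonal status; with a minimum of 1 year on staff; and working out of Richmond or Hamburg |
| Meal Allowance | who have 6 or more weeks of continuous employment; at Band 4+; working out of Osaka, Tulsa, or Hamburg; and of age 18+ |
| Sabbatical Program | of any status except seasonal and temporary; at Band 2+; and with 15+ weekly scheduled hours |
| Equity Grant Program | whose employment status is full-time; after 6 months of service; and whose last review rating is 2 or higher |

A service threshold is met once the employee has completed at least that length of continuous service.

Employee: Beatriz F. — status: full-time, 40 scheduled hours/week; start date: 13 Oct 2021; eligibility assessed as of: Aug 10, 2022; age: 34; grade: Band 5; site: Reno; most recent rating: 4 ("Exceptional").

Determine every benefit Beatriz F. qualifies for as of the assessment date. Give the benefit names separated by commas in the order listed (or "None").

Service from 13 Oct 2021 to Aug 10, 2022: 301 days.
Fitness Allowance — status full-time ✓; service 301 days < 12 months (≈360 days) ✗ → not eligible.
Internet Stipend — status full-time ✗ (requires part-time, seasonal, or temporary) → not eligible.
Flexible Spending Account — status full-time ✓; service 301 days ≥ 3 months (≈90 days) ✓; site Reno ✗ (not Fresno) → not eligible.
Life Insurance — status full-time ✓; service 301 days < 1 year (≈365 days) ✗ → not eligible.
Meal Allowance — service 301 days ≥ 6 weeks (≈42 days) ✓; grade Band 5 ≥ Band 4 ✓; site Reno ✗ (not Osaka, Tulsa, or Hamburg) → not eligible.
Sabbatical Program — status full-time ✓ (not excluded); grade Band 5 ≥ Band 2 ✓; 40 hrs/wk ≥ 15 ✓ → eligible.
Equity Grant Program — status full-time ✓; service 301 days ≥ 6 months (≈180 days) ✓; rating 4 ≥ 2 ✓ → eligible.

Sabbatical Program, Equity Grant Program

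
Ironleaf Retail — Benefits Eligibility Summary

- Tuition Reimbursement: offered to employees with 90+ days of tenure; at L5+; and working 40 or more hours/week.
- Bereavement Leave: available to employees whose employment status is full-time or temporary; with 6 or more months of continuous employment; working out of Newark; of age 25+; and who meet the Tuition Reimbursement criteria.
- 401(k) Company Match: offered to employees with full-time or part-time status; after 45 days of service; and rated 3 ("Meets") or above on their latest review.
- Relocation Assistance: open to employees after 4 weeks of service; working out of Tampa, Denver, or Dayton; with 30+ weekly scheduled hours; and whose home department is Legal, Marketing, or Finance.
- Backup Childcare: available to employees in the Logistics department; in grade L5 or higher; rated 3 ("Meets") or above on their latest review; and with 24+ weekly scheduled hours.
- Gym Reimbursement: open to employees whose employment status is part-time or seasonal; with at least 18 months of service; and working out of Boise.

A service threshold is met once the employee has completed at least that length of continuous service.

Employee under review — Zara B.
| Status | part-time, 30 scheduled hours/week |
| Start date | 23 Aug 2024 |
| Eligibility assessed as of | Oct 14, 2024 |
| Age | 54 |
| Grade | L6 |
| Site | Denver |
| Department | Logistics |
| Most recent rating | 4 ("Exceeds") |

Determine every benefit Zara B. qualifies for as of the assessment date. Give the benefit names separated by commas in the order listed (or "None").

Service from 23 Aug 2024 to Oct 14, 2024: 52 days.
Tuition Reimbursement — service 52 days < 90 days ✗ → not eligible.
Bereavement Leave — status part-time ✗ (requires full-time or temporary) → not eligible.
401(k) Company Match — status part-time ✓; service 52 days ≥ 45 days ✓; rating 4 ≥ 3 ✓ → eligible.
Relocation Assistance — service 52 days ≥ 4 weeks (≈28 days) ✓; site Denver ✓; 30 hrs/wk ≥ 30 ✓; dept Logistics ✗ → not eligible.
Backup Childcare — dept Logistics ✓; grade L6 ≥ L5 ✓; rating 4 ≥ 3 ✓; 30 hrs/wk ≥ 24 ✓ → eligible.
Gym Reimbursement — status part-time ✓; service 52 days < 18 months (≈540 days) ✗ → not eligible.

401(k) Company Match, Backup Childcare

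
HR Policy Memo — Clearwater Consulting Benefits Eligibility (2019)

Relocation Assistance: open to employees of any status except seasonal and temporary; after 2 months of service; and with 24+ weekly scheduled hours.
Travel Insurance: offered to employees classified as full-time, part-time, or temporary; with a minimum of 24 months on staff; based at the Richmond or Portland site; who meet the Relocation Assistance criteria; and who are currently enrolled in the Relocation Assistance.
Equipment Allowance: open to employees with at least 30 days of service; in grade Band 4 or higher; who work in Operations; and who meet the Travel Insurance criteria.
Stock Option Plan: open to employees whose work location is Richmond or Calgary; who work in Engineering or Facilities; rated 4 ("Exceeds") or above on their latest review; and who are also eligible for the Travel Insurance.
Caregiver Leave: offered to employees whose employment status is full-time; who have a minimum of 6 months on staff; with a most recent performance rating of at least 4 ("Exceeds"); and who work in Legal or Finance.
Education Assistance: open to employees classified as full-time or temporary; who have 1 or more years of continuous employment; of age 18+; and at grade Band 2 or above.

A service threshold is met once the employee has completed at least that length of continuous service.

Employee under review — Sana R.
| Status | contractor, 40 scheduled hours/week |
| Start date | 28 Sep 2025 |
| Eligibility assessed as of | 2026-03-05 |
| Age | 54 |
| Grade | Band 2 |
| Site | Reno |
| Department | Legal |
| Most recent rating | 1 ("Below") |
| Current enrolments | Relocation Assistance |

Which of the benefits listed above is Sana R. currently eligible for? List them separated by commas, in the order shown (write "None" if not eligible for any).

Relocation Assistance

Service from 28 Sep 2025 to 2026-03-05: 158 days.
Relocation Assistance — status contractor ✓ (not excluded); service 158 days ≥ 2 months (≈60 days) ✓; 40 hrs/wk ≥ 24 ✓ → eligible.
Travel Insurance — status contractor ✗ (requires full-time, part-time, or temporary) → not eligible.
Equipment Allowance — service 158 days ≥ 30 days ✓; grade Band 2 < Band 4 ✗ → not eligible.
Stock Option Plan — site Reno ✗ (not Richmond or Calgary) → not eligible.
Caregiver Leave — status contractor ✗ (requires full-time) → not eligible.
Education Assistance — status contractor ✗ (requires full-time or temporary) → not eligible.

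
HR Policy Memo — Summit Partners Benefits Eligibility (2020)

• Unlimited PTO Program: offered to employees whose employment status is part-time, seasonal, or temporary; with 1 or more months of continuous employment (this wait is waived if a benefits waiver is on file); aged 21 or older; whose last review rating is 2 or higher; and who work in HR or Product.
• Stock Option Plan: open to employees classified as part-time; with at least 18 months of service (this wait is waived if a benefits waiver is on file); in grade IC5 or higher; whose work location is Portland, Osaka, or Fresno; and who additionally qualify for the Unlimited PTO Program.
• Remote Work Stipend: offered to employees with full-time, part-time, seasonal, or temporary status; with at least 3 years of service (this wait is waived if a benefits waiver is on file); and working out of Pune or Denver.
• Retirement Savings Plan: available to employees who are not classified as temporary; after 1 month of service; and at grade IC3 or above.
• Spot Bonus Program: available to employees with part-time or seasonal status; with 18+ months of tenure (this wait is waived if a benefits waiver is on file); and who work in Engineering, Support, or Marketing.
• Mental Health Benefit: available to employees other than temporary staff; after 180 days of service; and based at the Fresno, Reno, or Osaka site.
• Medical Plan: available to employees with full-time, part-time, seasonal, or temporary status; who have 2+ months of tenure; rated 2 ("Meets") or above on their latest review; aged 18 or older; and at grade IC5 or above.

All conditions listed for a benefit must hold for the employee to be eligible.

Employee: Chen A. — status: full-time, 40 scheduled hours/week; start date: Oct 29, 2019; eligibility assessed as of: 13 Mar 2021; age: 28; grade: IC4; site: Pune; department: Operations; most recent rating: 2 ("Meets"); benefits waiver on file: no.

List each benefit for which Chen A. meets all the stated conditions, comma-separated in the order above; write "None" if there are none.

Service from Oct 29, 2019 to 13 Mar 2021: 501 days.
Unlimited PTO Program — status full-time ✗ (requires part-time, seasonal, or temporary) → not eligible.
Stock Option Plan — status full-time ✗ (requires part-time) → not eligible.
Remote Work Stipend — status full-time ✓; no waiver, service 501 days < 3 years (≈1095 days) ✗ → not eligible.
Retirement Savings Plan — status full-time ✓ (not excluded); service 501 days ≥ 1 month (≈30 days) ✓; grade IC4 ≥ IC3 ✓ → eligible.
Spot Bonus Program — status full-time ✗ (requires part-time or seasonal) → not eligible.
Mental Health Benefit — status full-time ✓ (not excluded); service 501 days ≥ 180 days ✓; site Pune ✗ (not Fresno, Reno, or Osaka) → not eligible.
Medical Plan — status full-time ✓; service 501 days ≥ 2 months (≈60 days) ✓; rating 2 ≥ 2 ✓; age 28 ≥ 18 ✓; grade IC4 < IC5 ✗ → not eligible.

Retirement Savings Plan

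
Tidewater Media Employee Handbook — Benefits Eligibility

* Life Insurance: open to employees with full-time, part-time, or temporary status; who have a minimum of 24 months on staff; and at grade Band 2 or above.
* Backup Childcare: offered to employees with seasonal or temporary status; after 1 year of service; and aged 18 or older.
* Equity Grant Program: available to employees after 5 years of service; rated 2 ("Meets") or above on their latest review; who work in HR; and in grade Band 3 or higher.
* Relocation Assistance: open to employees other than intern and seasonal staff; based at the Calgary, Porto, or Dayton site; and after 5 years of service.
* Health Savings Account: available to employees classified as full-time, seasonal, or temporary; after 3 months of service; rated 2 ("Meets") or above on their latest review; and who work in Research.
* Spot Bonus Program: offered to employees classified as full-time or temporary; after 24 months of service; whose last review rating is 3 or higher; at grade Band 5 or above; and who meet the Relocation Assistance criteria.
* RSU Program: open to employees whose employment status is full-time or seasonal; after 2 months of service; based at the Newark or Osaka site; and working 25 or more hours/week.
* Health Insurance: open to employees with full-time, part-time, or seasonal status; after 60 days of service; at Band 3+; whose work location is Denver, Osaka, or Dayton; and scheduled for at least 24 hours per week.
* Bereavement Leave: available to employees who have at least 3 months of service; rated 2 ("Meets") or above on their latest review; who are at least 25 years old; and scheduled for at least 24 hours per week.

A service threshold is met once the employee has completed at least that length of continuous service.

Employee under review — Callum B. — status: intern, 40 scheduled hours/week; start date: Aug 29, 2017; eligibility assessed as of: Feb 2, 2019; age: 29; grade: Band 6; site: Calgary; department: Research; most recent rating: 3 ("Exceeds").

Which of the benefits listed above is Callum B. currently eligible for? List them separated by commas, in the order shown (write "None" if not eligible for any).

Service from Aug 29, 2017 to Feb 2, 2019: 522 days.
Life Insurance — status intern ✗ (requires full-time, part-time, or temporary) → not eligible.
Backup Childcare — status intern ✗ (requires seasonal or temporary) → not eligible.
Equity Grant Program — service 522 days < 5 years (≈1825 days) ✗ → not eligible.
Relocation Assistance — status intern ✗ (excluded) → not eligible.
Health Savings Account — status intern ✗ (requires full-time, seasonal, or temporary) → not eligible.
Spot Bonus Program — status intern ✗ (requires full-time or temporary) → not eligible.
RSU Program — status intern ✗ (requires full-time or seasonal) → not eligible.
Health Insurance — status intern ✗ (requires full-time, part-time, or seasonal) → not eligible.
Bereavement Leave — service 522 days ≥ 3 months (≈90 days) ✓; rating 3 ≥ 2 ✓; age 29 ≥ 25 ✓; 40 hrs/wk ≥ 24 ✓ → eligible.

Bereavement Leave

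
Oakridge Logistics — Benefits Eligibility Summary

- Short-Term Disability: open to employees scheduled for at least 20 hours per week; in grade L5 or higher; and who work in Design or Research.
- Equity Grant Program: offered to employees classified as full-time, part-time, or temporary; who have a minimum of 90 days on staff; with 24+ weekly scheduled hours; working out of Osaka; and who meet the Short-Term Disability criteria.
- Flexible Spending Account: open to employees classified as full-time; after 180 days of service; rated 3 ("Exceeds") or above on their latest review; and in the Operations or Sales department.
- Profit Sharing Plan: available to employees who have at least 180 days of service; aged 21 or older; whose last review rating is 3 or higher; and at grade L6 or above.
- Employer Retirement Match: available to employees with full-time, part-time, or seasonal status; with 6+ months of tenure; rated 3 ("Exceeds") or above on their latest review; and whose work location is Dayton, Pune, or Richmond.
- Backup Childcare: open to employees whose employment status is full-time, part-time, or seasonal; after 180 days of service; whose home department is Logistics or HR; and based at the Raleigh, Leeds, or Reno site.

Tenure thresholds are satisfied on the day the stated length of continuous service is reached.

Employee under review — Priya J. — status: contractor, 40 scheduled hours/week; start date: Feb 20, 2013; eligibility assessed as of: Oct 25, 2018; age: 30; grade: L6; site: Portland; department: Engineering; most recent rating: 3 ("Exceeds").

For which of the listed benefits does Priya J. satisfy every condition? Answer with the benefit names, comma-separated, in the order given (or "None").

Service from Feb 20, 2013 to Oct 25, 2018: 2073 days.
Short-Term Disability — 40 hrs/wk ≥ 20 ✓; grade L6 ≥ L5 ✓; dept Engineering ✗ → not eligible.
Equity Grant Program — status contractor ✗ (requires full-time, part-time, or temporary) → not eligible.
Flexible Spending Account — status contractor ✗ (requires full-time) → not eligible.
Profit Sharing Plan — service 2073 days ≥ 180 days ✓; age 30 ≥ 21 ✓; rating 3 ≥ 3 ✓; grade L6 ≥ L6 ✓ → eligible.
Employer Retirement Match — status contractor ✗ (requires full-time, part-time, or seasonal) → not eligible.
Backup Childcare — status contractor ✗ (requires full-time, part-time, or seasonal) → not eligible.

Profit Sharing Plan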